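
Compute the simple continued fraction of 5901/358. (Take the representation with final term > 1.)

[16; 2, 14, 2, 2, 2]

5901 = 16*358 + 173
358 = 2*173 + 12
173 = 14*12 + 5
12 = 2*5 + 2
5 = 2*2 + 1
2 = 2*1 + 0  (stop)
So 5901/358 = [16; 2, 14, 2, 2, 2].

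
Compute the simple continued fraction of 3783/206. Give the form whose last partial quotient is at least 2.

[18; 2, 1, 2, 1, 18]

3783 = 18·206 + 75
206 = 2·75 + 56
75 = 1·56 + 19
56 = 2·19 + 18
19 = 1·18 + 1
18 = 18·1 + 0  (stop)
So 3783/206 = [18; 2, 1, 2, 1, 18].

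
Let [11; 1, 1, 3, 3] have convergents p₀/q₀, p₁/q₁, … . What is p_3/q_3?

Using pₖ = aₖpₖ₋₁ + pₖ₋₂, qₖ = aₖqₖ₋₁ + qₖ₋₂ (with p₋₁=1, p₋₂=0, q₋₁=0, q₋₂=1):
  k=0: a=11, p=11, q=1
  k=1: a=1, p=12, q=1
  k=2: a=1, p=23, q=2
  k=3: a=3, p=81, q=7

81/7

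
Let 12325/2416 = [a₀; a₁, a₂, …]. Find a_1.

12325 = 5·2416 + 245   →  a_0 = 5
2416 = 9·245 + 211   →  a_1 = 9

9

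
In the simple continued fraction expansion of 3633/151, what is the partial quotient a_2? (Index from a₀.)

3633 = 24·151 + 9   →  a_0 = 24
151 = 16·9 + 7   →  a_1 = 16
9 = 1·7 + 2   →  a_2 = 1

1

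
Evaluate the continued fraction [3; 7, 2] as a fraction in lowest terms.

Using pₖ = aₖpₖ₋₁ + pₖ₋₂ and qₖ = aₖqₖ₋₁ + qₖ₋₂:
  k=0: a=3, p=3, q=1
  k=1: a=7, p=22, q=7
  k=2: a=2, p=47, q=15

47/15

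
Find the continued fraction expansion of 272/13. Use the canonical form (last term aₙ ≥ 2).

272 = 20*13 + 12
13 = 1*12 + 1
12 = 12*1 + 0  (stop)
So 272/13 = [20; 1, 12].

[20; 1, 12]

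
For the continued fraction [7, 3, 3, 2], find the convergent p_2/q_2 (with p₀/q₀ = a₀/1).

73/10

Using pₖ = aₖpₖ₋₁ + pₖ₋₂, qₖ = aₖqₖ₋₁ + qₖ₋₂ (with p₋₁=1, p₋₂=0, q₋₁=0, q₋₂=1):
  k=0: a=7, p=7, q=1
  k=1: a=3, p=22, q=3
  k=2: a=3, p=73, q=10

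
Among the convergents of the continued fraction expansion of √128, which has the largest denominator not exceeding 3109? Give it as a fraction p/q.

12875/1138

√128 = [11; 3, 5, 3, 22, …] (period length 4).
Convergents:
  p_0/q_0 = 11/1
  p_1/q_1 = 34/3
  p_2/q_2 = 181/16
  p_3/q_3 = 577/51
  p_4/q_4 = 12875/1138
  p_5/q_5 = 39202/3465
q_4 = 1138 ≤ 3109 < 3465 = q_5, so the answer is 12875/1138.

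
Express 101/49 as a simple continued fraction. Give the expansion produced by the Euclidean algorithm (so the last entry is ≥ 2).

101 = 2×49 + 3
49 = 16×3 + 1
3 = 3×1 + 0  (stop)
So 101/49 = [2; 16, 3].

[2; 16, 3]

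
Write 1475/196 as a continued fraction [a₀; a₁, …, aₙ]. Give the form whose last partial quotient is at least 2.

1475 = 7×196 + 103
196 = 1×103 + 93
103 = 1×93 + 10
93 = 9×10 + 3
10 = 3×3 + 1
3 = 3×1 + 0  (stop)
So 1475/196 = [7; 1, 1, 9, 3, 3].

[7; 1, 1, 9, 3, 3]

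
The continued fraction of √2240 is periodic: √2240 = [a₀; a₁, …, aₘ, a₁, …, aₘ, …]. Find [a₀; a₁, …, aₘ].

a₀ = ⌊√2240⌋ = 47.

[47; 3, 23, 3, 94]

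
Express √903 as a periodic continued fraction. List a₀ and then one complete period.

a₀ = ⌊√903⌋ = 30.
With m₀=0, d₀=1 and mₖ₊₁ = dₖaₖ − mₖ, dₖ₊₁ = (n − mₖ₊₁²)/dₖ, aₖ₊₁ = ⌊(a₀+mₖ₊₁)/dₖ₊₁⌋:
  k=1: m=30, d=3, a=20
  k=2: m=30, d=1, a=60
d=1 and a=2a₀=60 at k=2, so the next step gives (m, d) = (30, 3) again — its k=1 value — and the period has length 2.

[30; 20, 60]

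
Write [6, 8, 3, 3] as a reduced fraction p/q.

508/83

Using pₖ = aₖpₖ₋₁ + pₖ₋₂ and qₖ = aₖqₖ₋₁ + qₖ₋₂:
  k=0: a=6, p=6, q=1
  k=1: a=8, p=49, q=8
  k=2: a=3, p=153, q=25
  k=3: a=3, p=508, q=83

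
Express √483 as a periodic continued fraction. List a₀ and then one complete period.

a₀ = ⌊√483⌋ = 21.
With m₀=0, d₀=1 and mₖ₊₁ = dₖaₖ − mₖ, dₖ₊₁ = (n − mₖ₊₁²)/dₖ, aₖ₊₁ = ⌊(a₀+mₖ₊₁)/dₖ₊₁⌋:
  k=1: m=21, d=42, a=1
  k=2: m=21, d=1, a=42
d=1 and a=2a₀=42 at k=2, so the next step gives (m, d) = (21, 42) again — its k=1 value — and the period has length 2.

[21; 1, 42]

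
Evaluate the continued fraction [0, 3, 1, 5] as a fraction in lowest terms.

6/23

Using pₖ = aₖpₖ₋₁ + pₖ₋₂ and qₖ = aₖqₖ₋₁ + qₖ₋₂:
  k=0: a=0, p=0, q=1
  k=1: a=3, p=1, q=3
  k=2: a=1, p=1, q=4
  k=3: a=5, p=6, q=23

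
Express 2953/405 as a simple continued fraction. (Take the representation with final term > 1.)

2953 = 7*405 + 118
405 = 3*118 + 51
118 = 2*51 + 16
51 = 3*16 + 3
16 = 5*3 + 1
3 = 3*1 + 0  (stop)
So 2953/405 = [7; 3, 2, 3, 5, 3].

[7; 3, 2, 3, 5, 3]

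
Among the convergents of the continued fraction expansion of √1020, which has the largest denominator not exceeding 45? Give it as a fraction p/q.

511/16

√1020 = [31; 1, 14, 1, 62, …] (period length 4).
Convergents:
  p_0/q_0 = 31/1
  p_1/q_1 = 32/1
  p_2/q_2 = 479/15
  p_3/q_3 = 511/16
  p_4/q_4 = 32161/1007
q_3 = 16 ≤ 45 < 1007 = q_4, so the answer is 511/16.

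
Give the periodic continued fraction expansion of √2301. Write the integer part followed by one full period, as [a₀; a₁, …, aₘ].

a₀ = ⌊√2301⌋ = 47.
With m₀=0, d₀=1 and mₖ₊₁ = dₖaₖ − mₖ, dₖ₊₁ = (n − mₖ₊₁²)/dₖ, aₖ₊₁ = ⌊(a₀+mₖ₊₁)/dₖ₊₁⌋:
  k=1: m=47, d=92, a=1
  k=2: m=45, d=3, a=30
  k=3: m=45, d=92, a=1
  k=4: m=47, d=1, a=94
d=1 and a=2a₀=94 at k=4, so the next step gives (m, d) = (47, 92) again — its k=1 value — and the period has length 4.

[47; 1, 30, 1, 94]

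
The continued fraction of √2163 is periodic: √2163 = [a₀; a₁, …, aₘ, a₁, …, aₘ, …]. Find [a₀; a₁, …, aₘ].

[46; 1, 1, 30, 1, 1, 92]

a₀ = ⌊√2163⌋ = 46.
With m₀=0, d₀=1 and mₖ₊₁ = dₖaₖ − mₖ, dₖ₊₁ = (n − mₖ₊₁²)/dₖ, aₖ₊₁ = ⌊(a₀+mₖ₊₁)/dₖ₊₁⌋:
  k=1: m=46, d=47, a=1
  k=2: m=1, d=46, a=1
  k=3: m=45, d=3, a=30
  k=4: m=45, d=46, a=1
  k=5: m=1, d=47, a=1
  k=6: m=46, d=1, a=92
d=1 and a=2a₀=92 at k=6, so the next step gives (m, d) = (46, 47) again — its k=1 value — and the period has length 6.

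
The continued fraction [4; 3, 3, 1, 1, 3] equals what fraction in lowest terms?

Using pₖ = aₖpₖ₋₁ + pₖ₋₂ and qₖ = aₖqₖ₋₁ + qₖ₋₂:
  k=0: a=4, p=4, q=1
  k=1: a=3, p=13, q=3
  k=2: a=3, p=43, q=10
  k=3: a=1, p=56, q=13
  k=4: a=1, p=99, q=23
  k=5: a=3, p=353, q=82

353/82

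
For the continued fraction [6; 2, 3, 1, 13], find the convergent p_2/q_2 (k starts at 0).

45/7

Using pₖ = aₖpₖ₋₁ + pₖ₋₂, qₖ = aₖqₖ₋₁ + qₖ₋₂ (with p₋₁=1, p₋₂=0, q₋₁=0, q₋₂=1):
  k=0: a=6, p=6, q=1
  k=1: a=2, p=13, q=2
  k=2: a=3, p=45, q=7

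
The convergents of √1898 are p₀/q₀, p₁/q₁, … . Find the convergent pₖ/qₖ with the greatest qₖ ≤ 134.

2309/53

√1898 = [43; 1, 1, 3, 3, 1, 1, 86, …] (period length 7).
Convergents:
  p_0/q_0 = 43/1
  p_1/q_1 = 44/1
  p_2/q_2 = 87/2
  p_3/q_3 = 305/7
  p_4/q_4 = 1002/23
  p_5/q_5 = 1307/30
  p_6/q_6 = 2309/53
  p_7/q_7 = 199881/4588
q_6 = 53 ≤ 134 < 4588 = q_7, so the answer is 2309/53.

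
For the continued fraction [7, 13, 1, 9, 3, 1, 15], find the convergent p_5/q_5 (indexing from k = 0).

4031/570

Using pₖ = aₖpₖ₋₁ + pₖ₋₂, qₖ = aₖqₖ₋₁ + qₖ₋₂ (with p₋₁=1, p₋₂=0, q₋₁=0, q₋₂=1):
  k=0: a=7, p=7, q=1
  k=1: a=13, p=92, q=13
  k=2: a=1, p=99, q=14
  k=3: a=9, p=983, q=139
  k=4: a=3, p=3048, q=431
  k=5: a=1, p=4031, q=570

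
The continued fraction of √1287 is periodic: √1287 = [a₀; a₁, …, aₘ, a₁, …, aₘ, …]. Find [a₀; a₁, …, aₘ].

[35; 1, 6, 1, 70]

a₀ = ⌊√1287⌋ = 35.
With m₀=0, d₀=1 and mₖ₊₁ = dₖaₖ − mₖ, dₖ₊₁ = (n − mₖ₊₁²)/dₖ, aₖ₊₁ = ⌊(a₀+mₖ₊₁)/dₖ₊₁⌋:
  k=1: m=35, d=62, a=1
  k=2: m=27, d=9, a=6
  k=3: m=27, d=62, a=1
  k=4: m=35, d=1, a=70
d=1 and a=2a₀=70 at k=4, so the next step gives (m, d) = (35, 62) again — its k=1 value — and the period has length 4.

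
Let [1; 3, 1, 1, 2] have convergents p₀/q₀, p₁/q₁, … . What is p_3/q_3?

9/7

Using pₖ = aₖpₖ₋₁ + pₖ₋₂, qₖ = aₖqₖ₋₁ + qₖ₋₂ (with p₋₁=1, p₋₂=0, q₋₁=0, q₋₂=1):
  k=0: a=1, p=1, q=1
  k=1: a=3, p=4, q=3
  k=2: a=1, p=5, q=4
  k=3: a=1, p=9, q=7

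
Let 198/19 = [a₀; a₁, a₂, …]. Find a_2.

2

198 = 10·19 + 8   →  a_0 = 10
19 = 2·8 + 3   →  a_1 = 2
8 = 2·3 + 2   →  a_2 = 2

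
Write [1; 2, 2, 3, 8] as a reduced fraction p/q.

199/141

Using pₖ = aₖpₖ₋₁ + pₖ₋₂ and qₖ = aₖqₖ₋₁ + qₖ₋₂:
  k=0: a=1, p=1, q=1
  k=1: a=2, p=3, q=2
  k=2: a=2, p=7, q=5
  k=3: a=3, p=24, q=17
  k=4: a=8, p=199, q=141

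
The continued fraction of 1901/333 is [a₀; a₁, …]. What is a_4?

1901 = 5·333 + 236   →  a_0 = 5
333 = 1·236 + 97   →  a_1 = 1
236 = 2·97 + 42   →  a_2 = 2
97 = 2·42 + 13   →  a_3 = 2
42 = 3·13 + 3   →  a_4 = 3

3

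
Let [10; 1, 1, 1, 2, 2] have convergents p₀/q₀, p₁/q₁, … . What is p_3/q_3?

Using pₖ = aₖpₖ₋₁ + pₖ₋₂, qₖ = aₖqₖ₋₁ + qₖ₋₂ (with p₋₁=1, p₋₂=0, q₋₁=0, q₋₂=1):
  k=0: a=10, p=10, q=1
  k=1: a=1, p=11, q=1
  k=2: a=1, p=21, q=2
  k=3: a=1, p=32, q=3

32/3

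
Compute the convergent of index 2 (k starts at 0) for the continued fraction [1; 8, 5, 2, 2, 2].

Using pₖ = aₖpₖ₋₁ + pₖ₋₂, qₖ = aₖqₖ₋₁ + qₖ₋₂ (with p₋₁=1, p₋₂=0, q₋₁=0, q₋₂=1):
  k=0: a=1, p=1, q=1
  k=1: a=8, p=9, q=8
  k=2: a=5, p=46, q=41

46/41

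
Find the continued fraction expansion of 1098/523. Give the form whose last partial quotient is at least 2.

[2; 10, 17, 3]

1098 = 2×523 + 52
523 = 10×52 + 3
52 = 17×3 + 1
3 = 3×1 + 0  (stop)
So 1098/523 = [2; 10, 17, 3].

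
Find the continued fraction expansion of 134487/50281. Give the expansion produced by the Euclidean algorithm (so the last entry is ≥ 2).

[2; 1, 2, 13, 2, 15, 19, 2]

134487 = 2×50281 + 33925
50281 = 1×33925 + 16356
33925 = 2×16356 + 1213
16356 = 13×1213 + 587
1213 = 2×587 + 39
587 = 15×39 + 2
39 = 19×2 + 1
2 = 2×1 + 0  (stop)
So 134487/50281 = [2; 1, 2, 13, 2, 15, 19, 2].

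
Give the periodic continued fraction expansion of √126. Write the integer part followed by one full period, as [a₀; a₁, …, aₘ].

[11; 4, 2, 4, 22]

a₀ = ⌊√126⌋ = 11.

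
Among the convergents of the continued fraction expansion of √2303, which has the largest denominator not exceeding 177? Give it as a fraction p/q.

4607/96

√2303 = [47; 1, 94, …] (period length 2).
Convergents:
  p_0/q_0 = 47/1
  p_1/q_1 = 48/1
  p_2/q_2 = 4559/95
  p_3/q_3 = 4607/96
  p_4/q_4 = 437617/9119
q_3 = 96 ≤ 177 < 9119 = q_4, so the answer is 4607/96.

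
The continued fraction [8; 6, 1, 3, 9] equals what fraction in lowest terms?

Using pₖ = aₖpₖ₋₁ + pₖ₋₂ and qₖ = aₖqₖ₋₁ + qₖ₋₂:
  k=0: a=8, p=8, q=1
  k=1: a=6, p=49, q=6
  k=2: a=1, p=57, q=7
  k=3: a=3, p=220, q=27
  k=4: a=9, p=2037, q=250

2037/250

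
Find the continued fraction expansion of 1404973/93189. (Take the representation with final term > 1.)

[15; 13, 18, 14, 9, 3]

1404973 = 15*93189 + 7138
93189 = 13*7138 + 395
7138 = 18*395 + 28
395 = 14*28 + 3
28 = 9*3 + 1
3 = 3*1 + 0  (stop)
So 1404973/93189 = [15; 13, 18, 14, 9, 3].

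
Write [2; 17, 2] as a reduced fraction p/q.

Fold from the inside: start with 2/1.
  17 + 1/2 = 35/2
  2 + 2/35 = 72/35

72/35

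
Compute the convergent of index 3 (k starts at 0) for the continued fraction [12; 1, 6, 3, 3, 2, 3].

283/22

Using pₖ = aₖpₖ₋₁ + pₖ₋₂, qₖ = aₖqₖ₋₁ + qₖ₋₂ (with p₋₁=1, p₋₂=0, q₋₁=0, q₋₂=1):
  k=0: a=12, p=12, q=1
  k=1: a=1, p=13, q=1
  k=2: a=6, p=90, q=7
  k=3: a=3, p=283, q=22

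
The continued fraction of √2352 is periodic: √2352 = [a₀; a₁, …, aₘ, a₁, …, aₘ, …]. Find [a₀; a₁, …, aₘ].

a₀ = ⌊√2352⌋ = 48.
With m₀=0, d₀=1 and mₖ₊₁ = dₖaₖ − mₖ, dₖ₊₁ = (n − mₖ₊₁²)/dₖ, aₖ₊₁ = ⌊(a₀+mₖ₊₁)/dₖ₊₁⌋:
  k=1: m=48, d=48, a=2
  k=2: m=48, d=1, a=96
d=1 and a=2a₀=96 at k=2, so the next step gives (m, d) = (48, 48) again — its k=1 value — and the period has length 2.

[48; 2, 96]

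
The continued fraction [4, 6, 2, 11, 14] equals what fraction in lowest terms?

Fold from the inside: start with 14/1.
  11 + 1/14 = 155/14
  2 + 14/155 = 324/155
  6 + 155/324 = 2099/324
  4 + 324/2099 = 8720/2099

8720/2099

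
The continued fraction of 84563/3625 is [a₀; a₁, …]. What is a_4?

84563 = 23·3625 + 1188   →  a_0 = 23
3625 = 3·1188 + 61   →  a_1 = 3
1188 = 19·61 + 29   →  a_2 = 19
61 = 2·29 + 3   →  a_3 = 2
29 = 9·3 + 2   →  a_4 = 9

9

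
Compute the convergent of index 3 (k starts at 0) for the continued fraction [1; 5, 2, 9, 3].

123/104

Using pₖ = aₖpₖ₋₁ + pₖ₋₂, qₖ = aₖqₖ₋₁ + qₖ₋₂ (with p₋₁=1, p₋₂=0, q₋₁=0, q₋₂=1):
  k=0: a=1, p=1, q=1
  k=1: a=5, p=6, q=5
  k=2: a=2, p=13, q=11
  k=3: a=9, p=123, q=104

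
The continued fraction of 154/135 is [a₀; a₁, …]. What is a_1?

154 = 1·135 + 19   →  a_0 = 1
135 = 7·19 + 2   →  a_1 = 7

7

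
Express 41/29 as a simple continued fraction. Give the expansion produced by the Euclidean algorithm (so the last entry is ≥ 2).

41 = 1×29 + 12
29 = 2×12 + 5
12 = 2×5 + 2
5 = 2×2 + 1
2 = 2×1 + 0  (stop)
So 41/29 = [1; 2, 2, 2, 2].

[1; 2, 2, 2, 2]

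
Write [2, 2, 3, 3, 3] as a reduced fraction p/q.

Fold from the inside: start with 3/1.
  3 + 1/3 = 10/3
  3 + 3/10 = 33/10
  2 + 10/33 = 76/33
  2 + 33/76 = 185/76

185/76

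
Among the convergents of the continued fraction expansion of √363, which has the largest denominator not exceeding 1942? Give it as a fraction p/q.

√363 = [19; 19, 38, …] (period length 2).
Convergents:
  p_0/q_0 = 19/1
  p_1/q_1 = 362/19
  p_2/q_2 = 13775/723
  p_3/q_3 = 262087/13756
q_2 = 723 ≤ 1942 < 13756 = q_3, so the answer is 13775/723.

13775/723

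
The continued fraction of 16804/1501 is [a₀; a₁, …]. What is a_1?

16804 = 11·1501 + 293   →  a_0 = 11
1501 = 5·293 + 36   →  a_1 = 5

5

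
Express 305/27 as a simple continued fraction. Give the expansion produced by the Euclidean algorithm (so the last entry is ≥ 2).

305 = 11·27 + 8
27 = 3·8 + 3
8 = 2·3 + 2
3 = 1·2 + 1
2 = 2·1 + 0  (stop)
So 305/27 = [11; 3, 2, 1, 2].

[11; 3, 2, 1, 2]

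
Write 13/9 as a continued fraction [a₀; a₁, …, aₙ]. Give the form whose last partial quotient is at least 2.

13 = 1·9 + 4
9 = 2·4 + 1
4 = 4·1 + 0  (stop)
So 13/9 = [1; 2, 4].

[1; 2, 4]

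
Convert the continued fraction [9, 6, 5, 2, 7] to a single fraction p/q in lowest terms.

4645/507

Using pₖ = aₖpₖ₋₁ + pₖ₋₂ and qₖ = aₖqₖ₋₁ + qₖ₋₂:
  k=0: a=9, p=9, q=1
  k=1: a=6, p=55, q=6
  k=2: a=5, p=284, q=31
  k=3: a=2, p=623, q=68
  k=4: a=7, p=4645, q=507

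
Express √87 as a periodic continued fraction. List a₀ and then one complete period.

[9; 3, 18]

a₀ = ⌊√87⌋ = 9.
With m₀=0, d₀=1 and mₖ₊₁ = dₖaₖ − mₖ, dₖ₊₁ = (n − mₖ₊₁²)/dₖ, aₖ₊₁ = ⌊(a₀+mₖ₊₁)/dₖ₊₁⌋:
  k=1: m=9, d=6, a=3
  k=2: m=9, d=1, a=18
d=1 and a=2a₀=18 at k=2, so the next step gives (m, d) = (9, 6) again — its k=1 value — and the period has length 2.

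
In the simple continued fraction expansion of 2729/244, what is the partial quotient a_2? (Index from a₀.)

2729 = 11·244 + 45   →  a_0 = 11
244 = 5·45 + 19   →  a_1 = 5
45 = 2·19 + 7   →  a_2 = 2

2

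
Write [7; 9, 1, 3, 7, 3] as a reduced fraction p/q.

Using pₖ = aₖpₖ₋₁ + pₖ₋₂ and qₖ = aₖqₖ₋₁ + qₖ₋₂:
  k=0: a=7, p=7, q=1
  k=1: a=9, p=64, q=9
  k=2: a=1, p=71, q=10
  k=3: a=3, p=277, q=39
  k=4: a=7, p=2010, q=283
  k=5: a=3, p=6307, q=888

6307/888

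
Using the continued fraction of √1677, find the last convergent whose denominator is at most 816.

32720/799

√1677 = [40; 1, 19, 2, 19, 1, 80, …] (period length 6).
Convergents:
  p_0/q_0 = 40/1
  p_1/q_1 = 41/1
  p_2/q_2 = 819/20
  p_3/q_3 = 1679/41
  p_4/q_4 = 32720/799
  p_5/q_5 = 34399/840
q_4 = 799 ≤ 816 < 840 = q_5, so the answer is 32720/799.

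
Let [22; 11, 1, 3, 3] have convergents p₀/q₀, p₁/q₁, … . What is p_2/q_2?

Using pₖ = aₖpₖ₋₁ + pₖ₋₂, qₖ = aₖqₖ₋₁ + qₖ₋₂ (with p₋₁=1, p₋₂=0, q₋₁=0, q₋₂=1):
  k=0: a=22, p=22, q=1
  k=1: a=11, p=243, q=11
  k=2: a=1, p=265, q=12

265/12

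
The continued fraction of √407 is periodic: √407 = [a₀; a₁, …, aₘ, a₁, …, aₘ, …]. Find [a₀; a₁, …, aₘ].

a₀ = ⌊√407⌋ = 20.
With m₀=0, d₀=1 and mₖ₊₁ = dₖaₖ − mₖ, dₖ₊₁ = (n − mₖ₊₁²)/dₖ, aₖ₊₁ = ⌊(a₀+mₖ₊₁)/dₖ₊₁⌋:
  k=1: m=20, d=7, a=5
  k=2: m=15, d=26, a=1
  k=3: m=11, d=11, a=2
  k=4: m=11, d=26, a=1
  k=5: m=15, d=7, a=5
  k=6: m=20, d=1, a=40
d=1 and a=2a₀=40 at k=6, so the next step gives (m, d) = (20, 7) again — its k=1 value — and the period has length 6.

[20; 5, 1, 2, 1, 5, 40]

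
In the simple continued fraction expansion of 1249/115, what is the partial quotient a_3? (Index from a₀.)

5

1249 = 10·115 + 99   →  a_0 = 10
115 = 1·99 + 16   →  a_1 = 1
99 = 6·16 + 3   →  a_2 = 6
16 = 5·3 + 1   →  a_3 = 5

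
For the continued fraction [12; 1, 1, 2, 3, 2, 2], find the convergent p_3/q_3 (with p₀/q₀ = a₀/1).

63/5

Using pₖ = aₖpₖ₋₁ + pₖ₋₂, qₖ = aₖqₖ₋₁ + qₖ₋₂ (with p₋₁=1, p₋₂=0, q₋₁=0, q₋₂=1):
  k=0: a=12, p=12, q=1
  k=1: a=1, p=13, q=1
  k=2: a=1, p=25, q=2
  k=3: a=2, p=63, q=5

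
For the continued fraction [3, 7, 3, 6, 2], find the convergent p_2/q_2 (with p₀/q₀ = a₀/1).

Using pₖ = aₖpₖ₋₁ + pₖ₋₂, qₖ = aₖqₖ₋₁ + qₖ₋₂ (with p₋₁=1, p₋₂=0, q₋₁=0, q₋₂=1):
  k=0: a=3, p=3, q=1
  k=1: a=7, p=22, q=7
  k=2: a=3, p=69, q=22

69/22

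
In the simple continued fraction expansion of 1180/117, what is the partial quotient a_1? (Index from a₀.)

11

1180 = 10·117 + 10   →  a_0 = 10
117 = 11·10 + 7   →  a_1 = 11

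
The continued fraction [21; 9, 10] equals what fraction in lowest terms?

1921/91

Using pₖ = aₖpₖ₋₁ + pₖ₋₂ and qₖ = aₖqₖ₋₁ + qₖ₋₂:
  k=0: a=21, p=21, q=1
  k=1: a=9, p=190, q=9
  k=2: a=10, p=1921, q=91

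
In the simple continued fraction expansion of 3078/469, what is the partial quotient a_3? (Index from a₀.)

3

3078 = 6·469 + 264   →  a_0 = 6
469 = 1·264 + 205   →  a_1 = 1
264 = 1·205 + 59   →  a_2 = 1
205 = 3·59 + 28   →  a_3 = 3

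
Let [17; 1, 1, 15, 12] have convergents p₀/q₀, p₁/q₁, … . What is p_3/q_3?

543/31

Using pₖ = aₖpₖ₋₁ + pₖ₋₂, qₖ = aₖqₖ₋₁ + qₖ₋₂ (with p₋₁=1, p₋₂=0, q₋₁=0, q₋₂=1):
  k=0: a=17, p=17, q=1
  k=1: a=1, p=18, q=1
  k=2: a=1, p=35, q=2
  k=3: a=15, p=543, q=31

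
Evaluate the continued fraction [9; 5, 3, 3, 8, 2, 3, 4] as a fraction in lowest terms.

Fold from the inside: start with 4/1.
  3 + 1/4 = 13/4
  2 + 4/13 = 30/13
  8 + 13/30 = 253/30
  3 + 30/253 = 789/253
  3 + 253/789 = 2620/789
  5 + 789/2620 = 13889/2620
  9 + 2620/13889 = 127621/13889

127621/13889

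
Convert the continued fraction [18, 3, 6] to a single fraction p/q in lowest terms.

348/19

Fold from the inside: start with 6/1.
  3 + 1/6 = 19/6
  18 + 6/19 = 348/19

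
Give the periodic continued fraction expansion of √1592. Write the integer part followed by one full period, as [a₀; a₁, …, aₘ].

[39; 1, 8, 1, 78]

a₀ = ⌊√1592⌋ = 39.
With m₀=0, d₀=1 and mₖ₊₁ = dₖaₖ − mₖ, dₖ₊₁ = (n − mₖ₊₁²)/dₖ, aₖ₊₁ = ⌊(a₀+mₖ₊₁)/dₖ₊₁⌋:
  k=1: m=39, d=71, a=1
  k=2: m=32, d=8, a=8
  k=3: m=32, d=71, a=1
  k=4: m=39, d=1, a=78
d=1 and a=2a₀=78 at k=4, so the next step gives (m, d) = (39, 71) again — its k=1 value — and the period has length 4.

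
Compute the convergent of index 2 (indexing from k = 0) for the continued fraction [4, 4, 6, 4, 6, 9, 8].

106/25

Using pₖ = aₖpₖ₋₁ + pₖ₋₂, qₖ = aₖqₖ₋₁ + qₖ₋₂ (with p₋₁=1, p₋₂=0, q₋₁=0, q₋₂=1):
  k=0: a=4, p=4, q=1
  k=1: a=4, p=17, q=4
  k=2: a=6, p=106, q=25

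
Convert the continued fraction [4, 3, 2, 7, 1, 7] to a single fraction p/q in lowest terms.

Fold from the inside: start with 7/1.
  1 + 1/7 = 8/7
  7 + 7/8 = 63/8
  2 + 8/63 = 134/63
  3 + 63/134 = 465/134
  4 + 134/465 = 1994/465

1994/465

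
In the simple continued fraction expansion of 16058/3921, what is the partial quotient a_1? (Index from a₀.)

16058 = 4·3921 + 374   →  a_0 = 4
3921 = 10·374 + 181   →  a_1 = 10

10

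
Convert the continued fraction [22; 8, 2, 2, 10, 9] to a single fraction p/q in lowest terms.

87923/3975

Using pₖ = aₖpₖ₋₁ + pₖ₋₂ and qₖ = aₖqₖ₋₁ + qₖ₋₂:
  k=0: a=22, p=22, q=1
  k=1: a=8, p=177, q=8
  k=2: a=2, p=376, q=17
  k=3: a=2, p=929, q=42
  k=4: a=10, p=9666, q=437
  k=5: a=9, p=87923, q=3975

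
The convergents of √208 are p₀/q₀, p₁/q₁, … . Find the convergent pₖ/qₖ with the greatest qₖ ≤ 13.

101/7

√208 = [14; 2, 2, 1, 2, 2, 28, …] (period length 6).
Convergents:
  p_0/q_0 = 14/1
  p_1/q_1 = 29/2
  p_2/q_2 = 72/5
  p_3/q_3 = 101/7
  p_4/q_4 = 274/19
q_3 = 7 ≤ 13 < 19 = q_4, so the answer is 101/7.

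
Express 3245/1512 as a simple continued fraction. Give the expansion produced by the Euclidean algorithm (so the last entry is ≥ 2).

3245 = 2·1512 + 221
1512 = 6·221 + 186
221 = 1·186 + 35
186 = 5·35 + 11
35 = 3·11 + 2
11 = 5·2 + 1
2 = 2·1 + 0  (stop)
So 3245/1512 = [2; 6, 1, 5, 3, 5, 2].

[2; 6, 1, 5, 3, 5, 2]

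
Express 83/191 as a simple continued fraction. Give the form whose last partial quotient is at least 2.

[0; 2, 3, 3, 8]

83 = 0*191 + 83
191 = 2*83 + 25
83 = 3*25 + 8
25 = 3*8 + 1
8 = 8*1 + 0  (stop)
So 83/191 = [0; 2, 3, 3, 8].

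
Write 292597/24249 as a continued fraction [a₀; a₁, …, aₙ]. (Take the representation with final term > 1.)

292597 = 12×24249 + 1609
24249 = 15×1609 + 114
1609 = 14×114 + 13
114 = 8×13 + 10
13 = 1×10 + 3
10 = 3×3 + 1
3 = 3×1 + 0  (stop)
So 292597/24249 = [12; 15, 14, 8, 1, 3, 3].

[12; 15, 14, 8, 1, 3, 3]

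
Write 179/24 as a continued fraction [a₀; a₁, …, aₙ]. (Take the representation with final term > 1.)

179 = 7·24 + 11
24 = 2·11 + 2
11 = 5·2 + 1
2 = 2·1 + 0  (stop)
So 179/24 = [7; 2, 5, 2].

[7; 2, 5, 2]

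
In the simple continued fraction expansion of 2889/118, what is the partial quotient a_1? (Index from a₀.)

2889 = 24·118 + 57   →  a_0 = 24
118 = 2·57 + 4   →  a_1 = 2

2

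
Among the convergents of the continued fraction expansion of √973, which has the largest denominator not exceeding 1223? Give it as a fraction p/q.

31848/1021

√973 = [31; 5, 5, 2, 8, 2, 5, 5, 62, …] (period length 8).
Convergents:
  p_0/q_0 = 31/1
  p_1/q_1 = 156/5
  p_2/q_2 = 811/26
  p_3/q_3 = 1778/57
  p_4/q_4 = 15035/482
  p_5/q_5 = 31848/1021
  p_6/q_6 = 174275/5587
q_5 = 1021 ≤ 1223 < 5587 = q_6, so the answer is 31848/1021.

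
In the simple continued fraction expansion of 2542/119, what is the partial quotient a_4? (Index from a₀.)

2542 = 21·119 + 43   →  a_0 = 21
119 = 2·43 + 33   →  a_1 = 2
43 = 1·33 + 10   →  a_2 = 1
33 = 3·10 + 3   →  a_3 = 3
10 = 3·3 + 1   →  a_4 = 3

3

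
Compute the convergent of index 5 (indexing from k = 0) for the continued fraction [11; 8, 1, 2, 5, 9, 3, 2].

14194/1277

Using pₖ = aₖpₖ₋₁ + pₖ₋₂, qₖ = aₖqₖ₋₁ + qₖ₋₂ (with p₋₁=1, p₋₂=0, q₋₁=0, q₋₂=1):
  k=0: a=11, p=11, q=1
  k=1: a=8, p=89, q=8
  k=2: a=1, p=100, q=9
  k=3: a=2, p=289, q=26
  k=4: a=5, p=1545, q=139
  k=5: a=9, p=14194, q=1277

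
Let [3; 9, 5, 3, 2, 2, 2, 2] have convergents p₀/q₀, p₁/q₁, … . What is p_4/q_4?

1057/340

Using pₖ = aₖpₖ₋₁ + pₖ₋₂, qₖ = aₖqₖ₋₁ + qₖ₋₂ (with p₋₁=1, p₋₂=0, q₋₁=0, q₋₂=1):
  k=0: a=3, p=3, q=1
  k=1: a=9, p=28, q=9
  k=2: a=5, p=143, q=46
  k=3: a=3, p=457, q=147
  k=4: a=2, p=1057, q=340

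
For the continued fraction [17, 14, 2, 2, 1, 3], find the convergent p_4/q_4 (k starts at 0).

1724/101

Using pₖ = aₖpₖ₋₁ + pₖ₋₂, qₖ = aₖqₖ₋₁ + qₖ₋₂ (with p₋₁=1, p₋₂=0, q₋₁=0, q₋₂=1):
  k=0: a=17, p=17, q=1
  k=1: a=14, p=239, q=14
  k=2: a=2, p=495, q=29
  k=3: a=2, p=1229, q=72
  k=4: a=1, p=1724, q=101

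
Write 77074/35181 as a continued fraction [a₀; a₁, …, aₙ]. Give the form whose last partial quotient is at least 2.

77074 = 2×35181 + 6712
35181 = 5×6712 + 1621
6712 = 4×1621 + 228
1621 = 7×228 + 25
228 = 9×25 + 3
25 = 8×3 + 1
3 = 3×1 + 0  (stop)
So 77074/35181 = [2; 5, 4, 7, 9, 8, 3].

[2; 5, 4, 7, 9, 8, 3]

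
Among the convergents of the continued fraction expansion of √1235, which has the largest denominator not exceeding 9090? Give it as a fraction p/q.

121031/3444

√1235 = [35; 7, 70, …] (period length 2).
Convergents:
  p_0/q_0 = 35/1
  p_1/q_1 = 246/7
  p_2/q_2 = 17255/491
  p_3/q_3 = 121031/3444
  p_4/q_4 = 8489425/241571
q_3 = 3444 ≤ 9090 < 241571 = q_4, so the answer is 121031/3444.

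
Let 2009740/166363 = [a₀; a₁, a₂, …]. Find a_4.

2009740 = 12·166363 + 13384   →  a_0 = 12
166363 = 12·13384 + 5755   →  a_1 = 12
13384 = 2·5755 + 1874   →  a_2 = 2
5755 = 3·1874 + 133   →  a_3 = 3
1874 = 14·133 + 12   →  a_4 = 14

14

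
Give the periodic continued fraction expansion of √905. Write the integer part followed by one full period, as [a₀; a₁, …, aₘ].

[30; 12, 60]

a₀ = ⌊√905⌋ = 30.
With m₀=0, d₀=1 and mₖ₊₁ = dₖaₖ − mₖ, dₖ₊₁ = (n − mₖ₊₁²)/dₖ, aₖ₊₁ = ⌊(a₀+mₖ₊₁)/dₖ₊₁⌋:
  k=1: m=30, d=5, a=12
  k=2: m=30, d=1, a=60
d=1 and a=2a₀=60 at k=2, so the next step gives (m, d) = (30, 5) again — its k=1 value — and the period has length 2.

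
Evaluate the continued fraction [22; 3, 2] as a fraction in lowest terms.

Fold from the inside: start with 2/1.
  3 + 1/2 = 7/2
  22 + 2/7 = 156/7

156/7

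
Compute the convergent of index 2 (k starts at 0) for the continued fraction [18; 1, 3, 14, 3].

Using pₖ = aₖpₖ₋₁ + pₖ₋₂, qₖ = aₖqₖ₋₁ + qₖ₋₂ (with p₋₁=1, p₋₂=0, q₋₁=0, q₋₂=1):
  k=0: a=18, p=18, q=1
  k=1: a=1, p=19, q=1
  k=2: a=3, p=75, q=4

75/4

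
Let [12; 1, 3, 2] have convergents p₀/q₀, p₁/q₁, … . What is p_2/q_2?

Using pₖ = aₖpₖ₋₁ + pₖ₋₂, qₖ = aₖqₖ₋₁ + qₖ₋₂ (with p₋₁=1, p₋₂=0, q₋₁=0, q₋₂=1):
  k=0: a=12, p=12, q=1
  k=1: a=1, p=13, q=1
  k=2: a=3, p=51, q=4

51/4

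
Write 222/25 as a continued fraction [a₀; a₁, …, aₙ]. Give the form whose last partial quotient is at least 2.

222 = 8×25 + 22
25 = 1×22 + 3
22 = 7×3 + 1
3 = 3×1 + 0  (stop)
So 222/25 = [8; 1, 7, 3].

[8; 1, 7, 3]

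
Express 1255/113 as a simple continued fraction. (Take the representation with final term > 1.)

[11; 9, 2, 2, 2]

1255 = 11×113 + 12
113 = 9×12 + 5
12 = 2×5 + 2
5 = 2×2 + 1
2 = 2×1 + 0  (stop)
So 1255/113 = [11; 9, 2, 2, 2].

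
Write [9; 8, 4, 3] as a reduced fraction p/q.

976/107

Using pₖ = aₖpₖ₋₁ + pₖ₋₂ and qₖ = aₖqₖ₋₁ + qₖ₋₂:
  k=0: a=9, p=9, q=1
  k=1: a=8, p=73, q=8
  k=2: a=4, p=301, q=33
  k=3: a=3, p=976, q=107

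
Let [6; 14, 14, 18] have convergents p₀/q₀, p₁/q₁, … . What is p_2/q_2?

Using pₖ = aₖpₖ₋₁ + pₖ₋₂, qₖ = aₖqₖ₋₁ + qₖ₋₂ (with p₋₁=1, p₋₂=0, q₋₁=0, q₋₂=1):
  k=0: a=6, p=6, q=1
  k=1: a=14, p=85, q=14
  k=2: a=14, p=1196, q=197

1196/197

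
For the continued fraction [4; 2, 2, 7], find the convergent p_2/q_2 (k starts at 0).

Using pₖ = aₖpₖ₋₁ + pₖ₋₂, qₖ = aₖqₖ₋₁ + qₖ₋₂ (with p₋₁=1, p₋₂=0, q₋₁=0, q₋₂=1):
  k=0: a=4, p=4, q=1
  k=1: a=2, p=9, q=2
  k=2: a=2, p=22, q=5

22/5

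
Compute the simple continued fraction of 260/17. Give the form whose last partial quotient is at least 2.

[15; 3, 2, 2]

260 = 15·17 + 5
17 = 3·5 + 2
5 = 2·2 + 1
2 = 2·1 + 0  (stop)
So 260/17 = [15; 3, 2, 2].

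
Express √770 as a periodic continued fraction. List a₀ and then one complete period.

a₀ = ⌊√770⌋ = 27.
With m₀=0, d₀=1 and mₖ₊₁ = dₖaₖ − mₖ, dₖ₊₁ = (n − mₖ₊₁²)/dₖ, aₖ₊₁ = ⌊(a₀+mₖ₊₁)/dₖ₊₁⌋:
  k=1: m=27, d=41, a=1
  k=2: m=14, d=14, a=2
  k=3: m=14, d=41, a=1
  k=4: m=27, d=1, a=54
d=1 and a=2a₀=54 at k=4, so the next step gives (m, d) = (27, 41) again — its k=1 value — and the period has length 4.

[27; 1, 2, 1, 54]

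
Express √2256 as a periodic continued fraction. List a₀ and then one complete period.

[47; 2, 94]

a₀ = ⌊√2256⌋ = 47.
With m₀=0, d₀=1 and mₖ₊₁ = dₖaₖ − mₖ, dₖ₊₁ = (n − mₖ₊₁²)/dₖ, aₖ₊₁ = ⌊(a₀+mₖ₊₁)/dₖ₊₁⌋:
  k=1: m=47, d=47, a=2
  k=2: m=47, d=1, a=94
d=1 and a=2a₀=94 at k=2, so the next step gives (m, d) = (47, 47) again — its k=1 value — and the period has length 2.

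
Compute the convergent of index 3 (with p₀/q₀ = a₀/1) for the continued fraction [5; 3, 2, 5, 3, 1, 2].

Using pₖ = aₖpₖ₋₁ + pₖ₋₂, qₖ = aₖqₖ₋₁ + qₖ₋₂ (with p₋₁=1, p₋₂=0, q₋₁=0, q₋₂=1):
  k=0: a=5, p=5, q=1
  k=1: a=3, p=16, q=3
  k=2: a=2, p=37, q=7
  k=3: a=5, p=201, q=38

201/38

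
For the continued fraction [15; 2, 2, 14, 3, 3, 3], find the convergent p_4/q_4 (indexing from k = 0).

Using pₖ = aₖpₖ₋₁ + pₖ₋₂, qₖ = aₖqₖ₋₁ + qₖ₋₂ (with p₋₁=1, p₋₂=0, q₋₁=0, q₋₂=1):
  k=0: a=15, p=15, q=1
  k=1: a=2, p=31, q=2
  k=2: a=2, p=77, q=5
  k=3: a=14, p=1109, q=72
  k=4: a=3, p=3404, q=221

3404/221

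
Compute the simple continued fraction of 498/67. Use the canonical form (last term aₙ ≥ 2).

[7; 2, 3, 4, 2]

498 = 7×67 + 29
67 = 2×29 + 9
29 = 3×9 + 2
9 = 4×2 + 1
2 = 2×1 + 0  (stop)
So 498/67 = [7; 2, 3, 4, 2].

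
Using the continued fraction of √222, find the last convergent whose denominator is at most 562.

4455/299

√222 = [14; 1, 8, 1, 28, …] (period length 4).
Convergents:
  p_0/q_0 = 14/1
  p_1/q_1 = 15/1
  p_2/q_2 = 134/9
  p_3/q_3 = 149/10
  p_4/q_4 = 4306/289
  p_5/q_5 = 4455/299
  p_6/q_6 = 39946/2681
q_5 = 299 ≤ 562 < 2681 = q_6, so the answer is 4455/299.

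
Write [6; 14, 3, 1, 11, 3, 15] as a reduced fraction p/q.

192272/31675

Using pₖ = aₖpₖ₋₁ + pₖ₋₂ and qₖ = aₖqₖ₋₁ + qₖ₋₂:
  k=0: a=6, p=6, q=1
  k=1: a=14, p=85, q=14
  k=2: a=3, p=261, q=43
  k=3: a=1, p=346, q=57
  k=4: a=11, p=4067, q=670
  k=5: a=3, p=12547, q=2067
  k=6: a=15, p=192272, q=31675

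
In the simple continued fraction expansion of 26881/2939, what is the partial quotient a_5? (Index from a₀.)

1

26881 = 9·2939 + 430   →  a_0 = 9
2939 = 6·430 + 359   →  a_1 = 6
430 = 1·359 + 71   →  a_2 = 1
359 = 5·71 + 4   →  a_3 = 5
71 = 17·4 + 3   →  a_4 = 17
4 = 1·3 + 1   →  a_5 = 1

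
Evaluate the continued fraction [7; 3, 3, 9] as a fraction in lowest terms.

679/93

Fold from the inside: start with 9/1.
  3 + 1/9 = 28/9
  3 + 9/28 = 93/28
  7 + 28/93 = 679/93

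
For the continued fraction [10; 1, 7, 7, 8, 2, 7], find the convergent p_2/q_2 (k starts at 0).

87/8

Using pₖ = aₖpₖ₋₁ + pₖ₋₂, qₖ = aₖqₖ₋₁ + qₖ₋₂ (with p₋₁=1, p₋₂=0, q₋₁=0, q₋₂=1):
  k=0: a=10, p=10, q=1
  k=1: a=1, p=11, q=1
  k=2: a=7, p=87, q=8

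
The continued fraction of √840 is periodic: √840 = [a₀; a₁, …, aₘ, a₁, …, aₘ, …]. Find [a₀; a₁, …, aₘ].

[28; 1, 56]

a₀ = ⌊√840⌋ = 28.
With m₀=0, d₀=1 and mₖ₊₁ = dₖaₖ − mₖ, dₖ₊₁ = (n − mₖ₊₁²)/dₖ, aₖ₊₁ = ⌊(a₀+mₖ₊₁)/dₖ₊₁⌋:
  k=1: m=28, d=56, a=1
  k=2: m=28, d=1, a=56
d=1 and a=2a₀=56 at k=2, so the next step gives (m, d) = (28, 56) again — its k=1 value — and the period has length 2.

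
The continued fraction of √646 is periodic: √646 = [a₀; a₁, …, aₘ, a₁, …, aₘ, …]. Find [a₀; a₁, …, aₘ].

a₀ = ⌊√646⌋ = 25.

[25; 2, 2, 2, 50]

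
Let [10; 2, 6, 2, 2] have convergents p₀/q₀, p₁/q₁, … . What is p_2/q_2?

Using pₖ = aₖpₖ₋₁ + pₖ₋₂, qₖ = aₖqₖ₋₁ + qₖ₋₂ (with p₋₁=1, p₋₂=0, q₋₁=0, q₋₂=1):
  k=0: a=10, p=10, q=1
  k=1: a=2, p=21, q=2
  k=2: a=6, p=136, q=13

136/13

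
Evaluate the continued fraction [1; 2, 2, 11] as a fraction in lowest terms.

80/57

Fold from the inside: start with 11/1.
  2 + 1/11 = 23/11
  2 + 11/23 = 57/23
  1 + 23/57 = 80/57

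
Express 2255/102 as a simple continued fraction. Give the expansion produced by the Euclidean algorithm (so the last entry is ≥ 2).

[22; 9, 3, 1, 2]

2255 = 22*102 + 11
102 = 9*11 + 3
11 = 3*3 + 2
3 = 1*2 + 1
2 = 2*1 + 0  (stop)
So 2255/102 = [22; 9, 3, 1, 2].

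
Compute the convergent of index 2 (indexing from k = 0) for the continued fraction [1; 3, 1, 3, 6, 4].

5/4

Using pₖ = aₖpₖ₋₁ + pₖ₋₂, qₖ = aₖqₖ₋₁ + qₖ₋₂ (with p₋₁=1, p₋₂=0, q₋₁=0, q₋₂=1):
  k=0: a=1, p=1, q=1
  k=1: a=3, p=4, q=3
  k=2: a=1, p=5, q=4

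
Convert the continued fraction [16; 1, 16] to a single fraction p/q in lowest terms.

288/17

Fold from the inside: start with 16/1.
  1 + 1/16 = 17/16
  16 + 16/17 = 288/17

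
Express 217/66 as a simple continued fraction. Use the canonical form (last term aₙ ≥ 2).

217 = 3×66 + 19
66 = 3×19 + 9
19 = 2×9 + 1
9 = 9×1 + 0  (stop)
So 217/66 = [3; 3, 2, 9].

[3; 3, 2, 9]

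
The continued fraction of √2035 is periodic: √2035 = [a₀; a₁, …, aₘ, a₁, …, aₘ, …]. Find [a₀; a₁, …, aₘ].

a₀ = ⌊√2035⌋ = 45.
With m₀=0, d₀=1 and mₖ₊₁ = dₖaₖ − mₖ, dₖ₊₁ = (n − mₖ₊₁²)/dₖ, aₖ₊₁ = ⌊(a₀+mₖ₊₁)/dₖ₊₁⌋:
  k=1: m=45, d=10, a=9
  k=2: m=45, d=1, a=90
d=1 and a=2a₀=90 at k=2, so the next step gives (m, d) = (45, 10) again — its k=1 value — and the period has length 2.

[45; 9, 90]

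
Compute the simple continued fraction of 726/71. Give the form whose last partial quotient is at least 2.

726 = 10×71 + 16
71 = 4×16 + 7
16 = 2×7 + 2
7 = 3×2 + 1
2 = 2×1 + 0  (stop)
So 726/71 = [10; 4, 2, 3, 2].

[10; 4, 2, 3, 2]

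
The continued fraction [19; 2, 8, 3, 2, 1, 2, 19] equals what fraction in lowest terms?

179158/9201

Fold from the inside: start with 19/1.
  2 + 1/19 = 39/19
  1 + 19/39 = 58/39
  2 + 39/58 = 155/58
  3 + 58/155 = 523/155
  8 + 155/523 = 4339/523
  2 + 523/4339 = 9201/4339
  19 + 4339/9201 = 179158/9201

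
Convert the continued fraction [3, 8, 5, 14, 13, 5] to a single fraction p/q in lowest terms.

Using pₖ = aₖpₖ₋₁ + pₖ₋₂ and qₖ = aₖqₖ₋₁ + qₖ₋₂:
  k=0: a=3, p=3, q=1
  k=1: a=8, p=25, q=8
  k=2: a=5, p=128, q=41
  k=3: a=14, p=1817, q=582
  k=4: a=13, p=23749, q=7607
  k=5: a=5, p=120562, q=38617

120562/38617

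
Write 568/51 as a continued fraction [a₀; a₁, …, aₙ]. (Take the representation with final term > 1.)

568 = 11×51 + 7
51 = 7×7 + 2
7 = 3×2 + 1
2 = 2×1 + 0  (stop)
So 568/51 = [11; 7, 3, 2].

[11; 7, 3, 2]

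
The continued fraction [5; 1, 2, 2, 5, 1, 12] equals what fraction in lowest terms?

Using pₖ = aₖpₖ₋₁ + pₖ₋₂ and qₖ = aₖqₖ₋₁ + qₖ₋₂:
  k=0: a=5, p=5, q=1
  k=1: a=1, p=6, q=1
  k=2: a=2, p=17, q=3
  k=3: a=2, p=40, q=7
  k=4: a=5, p=217, q=38
  k=5: a=1, p=257, q=45
  k=6: a=12, p=3301, q=578

3301/578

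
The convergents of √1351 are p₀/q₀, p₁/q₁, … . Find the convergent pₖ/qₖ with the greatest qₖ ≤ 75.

1507/41

√1351 = [36; 1, 3, 10, 3, 1, 72, …] (period length 6).
Convergents:
  p_0/q_0 = 36/1
  p_1/q_1 = 37/1
  p_2/q_2 = 147/4
  p_3/q_3 = 1507/41
  p_4/q_4 = 4668/127
q_3 = 41 ≤ 75 < 127 = q_4, so the answer is 1507/41.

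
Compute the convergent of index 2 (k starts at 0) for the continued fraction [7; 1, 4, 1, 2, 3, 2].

Using pₖ = aₖpₖ₋₁ + pₖ₋₂, qₖ = aₖqₖ₋₁ + qₖ₋₂ (with p₋₁=1, p₋₂=0, q₋₁=0, q₋₂=1):
  k=0: a=7, p=7, q=1
  k=1: a=1, p=8, q=1
  k=2: a=4, p=39, q=5

39/5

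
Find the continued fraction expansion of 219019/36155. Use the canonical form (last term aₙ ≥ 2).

[6; 17, 3, 3, 1, 15, 3, 3]

219019 = 6*36155 + 2089
36155 = 17*2089 + 642
2089 = 3*642 + 163
642 = 3*163 + 153
163 = 1*153 + 10
153 = 15*10 + 3
10 = 3*3 + 1
3 = 3*1 + 0  (stop)
So 219019/36155 = [6; 17, 3, 3, 1, 15, 3, 3].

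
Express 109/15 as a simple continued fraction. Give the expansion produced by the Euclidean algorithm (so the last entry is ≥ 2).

[7; 3, 1, 3]

109 = 7×15 + 4
15 = 3×4 + 3
4 = 1×3 + 1
3 = 3×1 + 0  (stop)
So 109/15 = [7; 3, 1, 3].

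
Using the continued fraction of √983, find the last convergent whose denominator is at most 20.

533/17

√983 = [31; 2, 1, 5, 31, 5, 1, 2, 62, …] (period length 8).
Convergents:
  p_0/q_0 = 31/1
  p_1/q_1 = 63/2
  p_2/q_2 = 94/3
  p_3/q_3 = 533/17
  p_4/q_4 = 16617/530
q_3 = 17 ≤ 20 < 530 = q_4, so the answer is 533/17.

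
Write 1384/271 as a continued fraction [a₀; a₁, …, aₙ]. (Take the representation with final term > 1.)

1384 = 5·271 + 29
271 = 9·29 + 10
29 = 2·10 + 9
10 = 1·9 + 1
9 = 9·1 + 0  (stop)
So 1384/271 = [5; 9, 2, 1, 9].

[5; 9, 2, 1, 9]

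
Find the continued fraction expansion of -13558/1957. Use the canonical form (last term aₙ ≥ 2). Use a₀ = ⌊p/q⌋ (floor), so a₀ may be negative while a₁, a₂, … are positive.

-13558 = -7·1957 + 141
1957 = 13·141 + 124
141 = 1·124 + 17
124 = 7·17 + 5
17 = 3·5 + 2
5 = 2·2 + 1
2 = 2·1 + 0  (stop)
So -13558/1957 = [-7; 13, 1, 7, 3, 2, 2].

[-7; 13, 1, 7, 3, 2, 2]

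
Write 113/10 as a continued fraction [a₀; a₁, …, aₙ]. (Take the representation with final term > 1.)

[11; 3, 3]

113 = 11×10 + 3
10 = 3×3 + 1
3 = 3×1 + 0  (stop)
So 113/10 = [11; 3, 3].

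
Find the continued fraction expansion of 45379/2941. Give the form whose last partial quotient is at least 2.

[15; 2, 3, 16, 1, 1, 12]

45379 = 15·2941 + 1264
2941 = 2·1264 + 413
1264 = 3·413 + 25
413 = 16·25 + 13
25 = 1·13 + 12
13 = 1·12 + 1
12 = 12·1 + 0  (stop)
So 45379/2941 = [15; 2, 3, 16, 1, 1, 12].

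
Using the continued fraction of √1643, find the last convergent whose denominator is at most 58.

√1643 = [40; 1, 1, 6, 1, 6, 1, 1, 80, …] (period length 8).
Convergents:
  p_0/q_0 = 40/1
  p_1/q_1 = 41/1
  p_2/q_2 = 81/2
  p_3/q_3 = 527/13
  p_4/q_4 = 608/15
  p_5/q_5 = 4175/103
q_4 = 15 ≤ 58 < 103 = q_5, so the answer is 608/15.

608/15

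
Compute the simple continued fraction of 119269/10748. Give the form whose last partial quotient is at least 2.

[11; 10, 3, 12, 1, 1, 13]

119269 = 11·10748 + 1041
10748 = 10·1041 + 338
1041 = 3·338 + 27
338 = 12·27 + 14
27 = 1·14 + 13
14 = 1·13 + 1
13 = 13·1 + 0  (stop)
So 119269/10748 = [11; 10, 3, 12, 1, 1, 13].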